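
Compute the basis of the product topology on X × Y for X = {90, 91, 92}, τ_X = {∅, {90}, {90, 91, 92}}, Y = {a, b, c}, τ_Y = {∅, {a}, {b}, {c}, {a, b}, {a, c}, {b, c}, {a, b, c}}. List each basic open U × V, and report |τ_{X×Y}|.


Basis B = {∅ × ∅, {90} × {a}, {90} × {b}, {90} × {c}, {90} × {a, b}, {90} × {a, c}, {90} × {b, c}, {90} × {a, b, c}, {90, 91, 92} × {a}, {90, 91, 92} × {b}, {90, 91, 92} × {c}, {90, 91, 92} × {a, b}, {90, 91, 92} × {a, c}, {90, 91, 92} × {b, c}, {90, 91, 92} × {a, b, c}}; |τ_{X×Y}| = 27.

Enumerate products U × V with U ∈ τ_X, V ∈ τ_Y (deduplicated):
  ∅ × ∅ = {} (∅)
  {90} × {a} = {(90,a)}
  {90} × {b} = {(90,b)}
  {90} × {c} = {(90,c)}
  {90} × {a, b} = {(90,a), (90,b)}
  {90} × {a, c} = {(90,a), (90,c)}
  {90} × {b, c} = {(90,b), (90,c)}
  {90} × {a, b, c} = {(90,a), (90,b), (90,c)}
  {90, 91, 92} × {a} = {(90,a), (91,a), (92,a)}
  {90, 91, 92} × {b} = {(90,b), (91,b), (92,b)}
  {90, 91, 92} × {c} = {(90,c), (91,c), (92,c)}
  {90, 91, 92} × {a, b} = {(90,a), (90,b), (91,a), (91,b), (92,a), (92,b)}
  {90, 91, 92} × {a, c} = {(90,a), (90,c), (91,a), (91,c), (92,a), (92,c)}
  {90, 91, 92} × {b, c} = {(90,b), (90,c), (91,b), (91,c), (92,b), (92,c)}
  {90, 91, 92} × {a, b, c} = {(90,a), (90,b), (90,c), (91,a), (91,b), (91,c), (92,a), (92,b), (92,c)}
These 15 distinct sets form the basis B.
Close under arbitrary unions to get τ_{X×Y}; counting gives |τ_{X×Y}| = 27.


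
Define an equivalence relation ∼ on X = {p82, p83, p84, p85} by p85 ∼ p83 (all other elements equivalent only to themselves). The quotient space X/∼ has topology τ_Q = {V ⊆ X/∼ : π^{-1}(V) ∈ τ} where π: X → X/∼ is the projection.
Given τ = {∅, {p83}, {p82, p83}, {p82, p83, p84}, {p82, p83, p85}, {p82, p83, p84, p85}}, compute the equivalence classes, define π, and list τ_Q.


X/∼ = {[p82], [p83=p85], [p84]}; |τ_Q| = 3.

Equivalence classes: [p82], [p83=p85], [p84].
Quotient map π: X → X/∼ sends p82 ↦ [p82], p83 ↦ [p83=p85], p84 ↦ [p84], p85 ↦ [p83=p85].
For each subset V ⊆ X/∼, compute π^{-1}(V) ⊆ X and check whether π^{-1}(V) ∈ τ. V is open in τ_Q iff π^{-1}(V) ∈ τ.
  V = {}: π^{-1}(V) = ∅ ∈ τ ✓.
  V = {[p82]}: π^{-1}(V) = {p82} ∉ τ ✗.
  V = {[p83=p85]}: π^{-1}(V) = {p83, p85} ∉ τ ✗.
  V = {[p82], [p83=p85]}: π^{-1}(V) = {p82, p83, p85} ∈ τ ✓.
  V = {[p84]}: π^{-1}(V) = {p84} ∉ τ ✗.
  V = {[p82], [p84]}: π^{-1}(V) = {p82, p84} ∉ τ ✗.
  V = {[p83=p85], [p84]}: π^{-1}(V) = {p83, p84, p85} ∉ τ ✗.
  V = {[p82], [p83=p85], [p84]}: π^{-1}(V) = {p82, p83, p84, p85} ∈ τ ✓.
Open sets in the quotient: τ_Q = {{}, {[p82], [p83=p85]}, {[p82], [p83=p85], [p84]}} (3 elements).


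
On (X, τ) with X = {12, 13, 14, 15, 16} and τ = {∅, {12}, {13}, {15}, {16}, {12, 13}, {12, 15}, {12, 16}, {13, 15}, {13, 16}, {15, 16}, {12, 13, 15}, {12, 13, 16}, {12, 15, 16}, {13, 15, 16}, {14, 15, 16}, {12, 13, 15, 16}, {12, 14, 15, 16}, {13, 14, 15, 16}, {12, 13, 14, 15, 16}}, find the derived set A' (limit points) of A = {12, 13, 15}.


A' = {14}

For each x ∈ X, list the open sets U ∈ τ with x ∈ U, then check whether U ∩ (A ∖ {x}) ≠ ∅ for every such U.
  x = 12: open {12} ∋ x has {12} ∩ (A ∖ {12}) = ∅, so x is NOT a limit point.
  x = 13: open {13} ∋ x has {13} ∩ (A ∖ {13}) = ∅, so x is NOT a limit point.
  x = 14: opens ∋ x are {14, 15, 16}, {12, 14, 15, 16}, {13, 14, 15, 16}, {12, 13, 14, 15, 16}; each meets A ∖ {14}, so x IS a limit point.
  x = 15: open {15} ∋ x has {15} ∩ (A ∖ {15}) = ∅, so x is NOT a limit point.
  x = 16: open {16} ∋ x has {16} ∩ (A ∖ {16}) = ∅, so x is NOT a limit point.
Collecting: A' = {14}.


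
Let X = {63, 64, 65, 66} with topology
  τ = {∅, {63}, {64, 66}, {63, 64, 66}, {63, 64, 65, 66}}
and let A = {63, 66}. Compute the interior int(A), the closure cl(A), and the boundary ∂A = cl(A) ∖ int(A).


int(A) = {63}, cl(A) = {63, 64, 65, 66}, ∂A = {64, 65, 66}.

Closed sets in (X, τ) are complements of opens:
  closed(X, τ) = {∅, {65}, {63, 65}, {64, 65, 66}, {63, 64, 65, 66}}.
int(A) = ⋃ {U ∈ τ : U ⊆ A}. Opens contained in A: ∅, {63}.
Taking the union of these: int(A) = {63}.
cl(A) = ⋂ {C closed : A ⊆ C}. Closed sets containing A: {63, 64, 65, 66}.
Intersecting these: cl(A) = {63, 64, 65, 66}.
∂A = cl(A) ∖ int(A) = {63, 64, 65, 66} ∖ {63} = {64, 65, 66}.


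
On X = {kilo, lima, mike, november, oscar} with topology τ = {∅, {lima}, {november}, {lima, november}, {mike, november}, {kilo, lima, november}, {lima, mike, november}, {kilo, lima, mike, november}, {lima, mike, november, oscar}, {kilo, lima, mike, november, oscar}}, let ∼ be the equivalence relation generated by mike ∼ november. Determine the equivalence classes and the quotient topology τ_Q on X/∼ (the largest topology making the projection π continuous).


X/∼ = {[kilo], [lima], [mike=november], [oscar]}; |τ_Q| = 7.

Equivalence classes: [kilo], [lima], [mike=november], [oscar].
Quotient map π: X → X/∼ sends kilo ↦ [kilo], lima ↦ [lima], mike ↦ [mike=november], november ↦ [mike=november], oscar ↦ [oscar].
For each subset V ⊆ X/∼, compute π^{-1}(V) ⊆ X and check whether π^{-1}(V) ∈ τ. V is open in τ_Q iff π^{-1}(V) ∈ τ.
  V = {}: π^{-1}(V) = ∅ ∈ τ ✓.
  V = {[kilo]}: π^{-1}(V) = {kilo} ∉ τ ✗.
  V = {[lima]}: π^{-1}(V) = {lima} ∈ τ ✓.
  V = {[kilo], [lima]}: π^{-1}(V) = {kilo, lima} ∉ τ ✗.
  V = {[mike=november]}: π^{-1}(V) = {mike, november} ∈ τ ✓.
  V = {[kilo], [mike=november]}: π^{-1}(V) = {kilo, mike, november} ∉ τ ✗.
  V = {[lima], [mike=november]}: π^{-1}(V) = {lima, mike, november} ∈ τ ✓.
  V = {[kilo], [lima], [mike=november]}: π^{-1}(V) = {kilo, lima, mike, november} ∈ τ ✓.
  V = {[oscar]}: π^{-1}(V) = {oscar} ∉ τ ✗.
  V = {[kilo], [oscar]}: π^{-1}(V) = {kilo, oscar} ∉ τ ✗.
  V = {[lima], [oscar]}: π^{-1}(V) = {lima, oscar} ∉ τ ✗.
  V = {[kilo], [lima], [oscar]}: π^{-1}(V) = {kilo, lima, oscar} ∉ τ ✗.
  V = {[mike=november], [oscar]}: π^{-1}(V) = {mike, november, oscar} ∉ τ ✗.
  V = {[kilo], [mike=november], [oscar]}: π^{-1}(V) = {kilo, mike, november, oscar} ∉ τ ✗.
  V = {[lima], [mike=november], [oscar]}: π^{-1}(V) = {lima, mike, november, oscar} ∈ τ ✓.
  V = {[kilo], [lima], [mike=november], [oscar]}: π^{-1}(V) = {kilo, lima, mike, november, oscar} ∈ τ ✓.
Open sets in the quotient: τ_Q = {{}, {[lima]}, {[mike=november]}, {[lima], [mike=november]}, {[kilo], [lima], [mike=november]}, {[lima], [mike=november], [oscar]}, {[kilo], [lima], [mike=november], [oscar]}} (7 elements).


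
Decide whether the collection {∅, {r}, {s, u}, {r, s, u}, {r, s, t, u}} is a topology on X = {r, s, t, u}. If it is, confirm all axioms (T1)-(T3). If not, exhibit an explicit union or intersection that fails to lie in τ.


τ IS a topology on X.

Axiom (T1): ∅ ∈ τ? Yes; X ∈ τ? Yes.
Axiom (T2/T3): check pairwise unions and intersections of members of τ.
All pairwise intersections and unions checked — each lies in τ. Therefore τ satisfies (T1), (T2), (T3): it IS a topology on X.


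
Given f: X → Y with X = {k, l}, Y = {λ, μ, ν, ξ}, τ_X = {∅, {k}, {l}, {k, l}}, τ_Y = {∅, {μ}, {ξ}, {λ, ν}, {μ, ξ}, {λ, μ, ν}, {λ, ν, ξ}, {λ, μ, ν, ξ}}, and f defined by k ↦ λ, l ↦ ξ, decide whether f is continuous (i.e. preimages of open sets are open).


f IS continuous.

Compute f^{-1}(U) for each U ∈ τ_Y:
  U = ∅: f^{-1}(U) = ∅ ∈ τ_X ✓.
  U = {μ}: f^{-1}(U) = ∅ ∈ τ_X ✓.
  U = {ξ}: f^{-1}(U) = {l} ∈ τ_X ✓.
  U = {λ, ν}: f^{-1}(U) = {k} ∈ τ_X ✓.
  U = {μ, ξ}: f^{-1}(U) = {l} ∈ τ_X ✓.
  U = {λ, μ, ν}: f^{-1}(U) = {k} ∈ τ_X ✓.
  U = {λ, ν, ξ}: f^{-1}(U) = {k, l} ∈ τ_X ✓.
  U = {λ, μ, ν, ξ}: f^{-1}(U) = {k, l} ∈ τ_X ✓.
Every preimage lies in τ_X, so f IS continuous.


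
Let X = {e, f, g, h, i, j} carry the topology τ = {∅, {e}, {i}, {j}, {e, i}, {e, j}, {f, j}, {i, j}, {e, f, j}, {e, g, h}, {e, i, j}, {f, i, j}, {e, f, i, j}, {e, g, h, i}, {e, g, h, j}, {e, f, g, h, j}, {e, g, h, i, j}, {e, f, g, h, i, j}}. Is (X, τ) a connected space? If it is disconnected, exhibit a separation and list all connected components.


(X, τ) is disconnected; components = [{i}, {f, j}, {e, g, h}].

Find clopen sets (U ∈ τ with X ∖ U ∈ τ):
  U = ∅, X ∖ U = {e, f, g, h, i, j} — both open, so U is clopen.
  U = {i}, X ∖ U = {e, f, g, h, j} — both open, so U is clopen.
  U = {f, j}, X ∖ U = {e, g, h, i} — both open, so U is clopen.
  U = {e, g, h}, X ∖ U = {f, i, j} — both open, so U is clopen.
  U = {f, i, j}, X ∖ U = {e, g, h} — both open, so U is clopen.
  U = {e, g, h, i}, X ∖ U = {f, j} — both open, so U is clopen.
  U = {e, f, g, h, j}, X ∖ U = {i} — both open, so U is clopen.
  U = {e, f, g, h, i, j}, X ∖ U = ∅ — both open, so U is clopen.
Nontrivial clopen(s) exist: e.g. {e, f, g, h, j}. So (X, τ) is disconnected.
Compute connected components by grouping points that agree on all clopens:
  component: {i}
  component: {f, j}
  component: {e, g, h}


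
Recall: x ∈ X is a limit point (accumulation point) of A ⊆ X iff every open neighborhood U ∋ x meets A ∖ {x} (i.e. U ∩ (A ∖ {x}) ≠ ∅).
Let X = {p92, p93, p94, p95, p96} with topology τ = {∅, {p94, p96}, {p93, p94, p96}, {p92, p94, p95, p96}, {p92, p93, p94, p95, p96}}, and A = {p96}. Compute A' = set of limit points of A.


A' = {p92, p93, p94, p95}

For each x ∈ X, list the open sets U ∈ τ with x ∈ U, then check whether U ∩ (A ∖ {x}) ≠ ∅ for every such U.
  x = p92: opens ∋ x are {p92, p94, p95, p96}, {p92, p93, p94, p95, p96}; each meets A ∖ {p92}, so x IS a limit point.
  x = p93: opens ∋ x are {p93, p94, p96}, {p92, p93, p94, p95, p96}; each meets A ∖ {p93}, so x IS a limit point.
  x = p94: opens ∋ x are {p94, p96}, {p93, p94, p96}, {p92, p94, p95, p96}, {p92, p93, p94, p95, p96}; each meets A ∖ {p94}, so x IS a limit point.
  x = p95: opens ∋ x are {p92, p94, p95, p96}, {p92, p93, p94, p95, p96}; each meets A ∖ {p95}, so x IS a limit point.
  x = p96: open {p94, p96} ∋ x has {p94, p96} ∩ (A ∖ {p96}) = ∅, so x is NOT a limit point.
Collecting: A' = {p92, p93, p94, p95}.


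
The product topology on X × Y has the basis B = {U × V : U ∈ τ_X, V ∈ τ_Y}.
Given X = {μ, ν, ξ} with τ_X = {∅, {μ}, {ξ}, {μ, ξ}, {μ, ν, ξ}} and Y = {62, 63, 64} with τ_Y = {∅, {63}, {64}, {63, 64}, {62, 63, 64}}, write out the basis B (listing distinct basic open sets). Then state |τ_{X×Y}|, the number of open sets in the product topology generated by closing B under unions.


Basis B = {∅ × ∅, {μ} × {63}, {μ} × {64}, {ξ} × {63}, {ξ} × {64}, {μ} × {63, 64}, {μ, ξ} × {63}, {μ, ξ} × {64}, {ξ} × {63, 64}, {μ} × {62, 63, 64}, {μ, ν, ξ} × {63}, {μ, ν, ξ} × {64}, {ξ} × {62, 63, 64}, {μ, ξ} × {63, 64}, {μ, ξ} × {62, 63, 64}, {μ, ν, ξ} × {63, 64}, {μ, ν, ξ} × {62, 63, 64}}; |τ_{X×Y}| = 48.

Enumerate products U × V with U ∈ τ_X, V ∈ τ_Y (deduplicated):
  ∅ × ∅ = {} (∅)
  {μ} × {63} = {(μ,63)}
  {μ} × {64} = {(μ,64)}
  {ξ} × {63} = {(ξ,63)}
  {ξ} × {64} = {(ξ,64)}
  {μ} × {63, 64} = {(μ,63), (μ,64)}
  {μ, ξ} × {63} = {(μ,63), (ξ,63)}
  {μ, ξ} × {64} = {(μ,64), (ξ,64)}
  {ξ} × {63, 64} = {(ξ,63), (ξ,64)}
  {μ} × {62, 63, 64} = {(μ,62), (μ,63), (μ,64)}
  {μ, ν, ξ} × {63} = {(μ,63), (ν,63), (ξ,63)}
  {μ, ν, ξ} × {64} = {(μ,64), (ν,64), (ξ,64)}
  {ξ} × {62, 63, 64} = {(ξ,62), (ξ,63), (ξ,64)}
  {μ, ξ} × {63, 64} = {(μ,63), (μ,64), (ξ,63), (ξ,64)}
  {μ, ξ} × {62, 63, 64} = {(μ,62), (μ,63), (μ,64), (ξ,62), (ξ,63), (ξ,64)}
  {μ, ν, ξ} × {63, 64} = {(μ,63), (μ,64), (ν,63), (ν,64), (ξ,63), (ξ,64)}
  {μ, ν, ξ} × {62, 63, 64} = {(μ,62), (μ,63), (μ,64), (ν,62), (ν,63), (ν,64), (ξ,62), (ξ,63), (ξ,64)}
These 17 distinct sets form the basis B.
Close under arbitrary unions to get τ_{X×Y}; counting gives |τ_{X×Y}| = 48.


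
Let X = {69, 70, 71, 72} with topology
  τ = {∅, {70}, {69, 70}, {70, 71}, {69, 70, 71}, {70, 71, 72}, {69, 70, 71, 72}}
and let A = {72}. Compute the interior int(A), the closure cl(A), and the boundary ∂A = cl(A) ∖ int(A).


int(A) = ∅, cl(A) = {72}, ∂A = {72}.

Closed sets in (X, τ) are complements of opens:
  closed(X, τ) = {∅, {69}, {72}, {69, 72}, {71, 72}, {69, 71, 72}, {69, 70, 71, 72}}.
int(A) = ⋃ {U ∈ τ : U ⊆ A}. Opens contained in A: ∅.
Taking the union of these: int(A) = ∅.
cl(A) = ⋂ {C closed : A ⊆ C}. Closed sets containing A: {72}, {69, 72}, {71, 72}, {69, 71, 72}, {69, 70, 71, 72}.
Intersecting these: cl(A) = {72}.
∂A = cl(A) ∖ int(A) = {72} ∖ ∅ = {72}.


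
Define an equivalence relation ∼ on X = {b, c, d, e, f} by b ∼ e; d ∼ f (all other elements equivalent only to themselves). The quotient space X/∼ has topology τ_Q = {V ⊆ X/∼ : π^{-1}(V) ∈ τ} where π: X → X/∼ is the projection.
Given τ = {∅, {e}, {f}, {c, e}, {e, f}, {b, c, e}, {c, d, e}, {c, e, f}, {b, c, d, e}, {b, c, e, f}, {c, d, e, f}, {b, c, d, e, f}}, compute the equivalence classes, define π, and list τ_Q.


X/∼ = {[b=e], [c], [d=f]}; |τ_Q| = 3.

Equivalence classes: [b=e], [c], [d=f].
Quotient map π: X → X/∼ sends b ↦ [b=e], c ↦ [c], d ↦ [d=f], e ↦ [b=e], f ↦ [d=f].
For each subset V ⊆ X/∼, compute π^{-1}(V) ⊆ X and check whether π^{-1}(V) ∈ τ. V is open in τ_Q iff π^{-1}(V) ∈ τ.
  V = {}: π^{-1}(V) = ∅ ∈ τ ✓.
  V = {[b=e]}: π^{-1}(V) = {b, e} ∉ τ ✗.
  V = {[c]}: π^{-1}(V) = {c} ∉ τ ✗.
  V = {[b=e], [c]}: π^{-1}(V) = {b, c, e} ∈ τ ✓.
  V = {[d=f]}: π^{-1}(V) = {d, f} ∉ τ ✗.
  V = {[b=e], [d=f]}: π^{-1}(V) = {b, d, e, f} ∉ τ ✗.
  V = {[c], [d=f]}: π^{-1}(V) = {c, d, f} ∉ τ ✗.
  V = {[b=e], [c], [d=f]}: π^{-1}(V) = {b, c, d, e, f} ∈ τ ✓.
Open sets in the quotient: τ_Q = {{}, {[b=e], [c]}, {[b=e], [c], [d=f]}} (3 elements).


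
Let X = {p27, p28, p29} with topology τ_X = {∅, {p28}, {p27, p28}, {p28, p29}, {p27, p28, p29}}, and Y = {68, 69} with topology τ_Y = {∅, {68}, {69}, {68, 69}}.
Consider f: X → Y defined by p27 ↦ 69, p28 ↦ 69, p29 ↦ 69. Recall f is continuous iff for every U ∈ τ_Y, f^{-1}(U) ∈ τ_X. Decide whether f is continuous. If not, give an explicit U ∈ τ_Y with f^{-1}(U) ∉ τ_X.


f IS continuous.

Compute f^{-1}(U) for each U ∈ τ_Y:
  U = ∅: f^{-1}(U) = ∅ ∈ τ_X ✓.
  U = {68}: f^{-1}(U) = ∅ ∈ τ_X ✓.
  U = {69}: f^{-1}(U) = {p27, p28, p29} ∈ τ_X ✓.
  U = {68, 69}: f^{-1}(U) = {p27, p28, p29} ∈ τ_X ✓.
Every preimage lies in τ_X, so f IS continuous.


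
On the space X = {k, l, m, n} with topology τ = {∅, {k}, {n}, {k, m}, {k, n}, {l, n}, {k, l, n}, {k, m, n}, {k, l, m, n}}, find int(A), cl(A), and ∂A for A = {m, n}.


int(A) = {n}, cl(A) = {l, m, n}, ∂A = {l, m}.

Closed sets in (X, τ) are complements of opens:
  closed(X, τ) = {∅, {l}, {m}, {k, m}, {l, m}, {l, n}, {k, l, m}, {l, m, n}, {k, l, m, n}}.
int(A) = ⋃ {U ∈ τ : U ⊆ A}. Opens contained in A: ∅, {n}.
Taking the union of these: int(A) = {n}.
cl(A) = ⋂ {C closed : A ⊆ C}. Closed sets containing A: {l, m, n}, {k, l, m, n}.
Intersecting these: cl(A) = {l, m, n}.
∂A = cl(A) ∖ int(A) = {l, m, n} ∖ {n} = {l, m}.


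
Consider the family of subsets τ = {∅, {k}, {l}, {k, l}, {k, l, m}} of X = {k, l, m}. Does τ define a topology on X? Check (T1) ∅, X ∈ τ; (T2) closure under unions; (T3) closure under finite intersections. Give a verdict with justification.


τ IS a topology on X.

Axiom (T1): ∅ ∈ τ? Yes; X ∈ τ? Yes.
Axiom (T2/T3): check pairwise unions and intersections of members of τ.
All pairwise intersections and unions checked — each lies in τ. Therefore τ satisfies (T1), (T2), (T3): it IS a topology on X.


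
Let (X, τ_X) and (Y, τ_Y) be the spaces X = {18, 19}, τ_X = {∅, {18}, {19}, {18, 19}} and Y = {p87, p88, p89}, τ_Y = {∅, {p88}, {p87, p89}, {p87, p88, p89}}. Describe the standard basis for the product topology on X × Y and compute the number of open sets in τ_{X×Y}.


Basis B = {∅ × ∅, {18} × {p88}, {19} × {p88}, {18} × {p87, p89}, {18, 19} × {p88}, {19} × {p87, p89}, {18} × {p87, p88, p89}, {19} × {p87, p88, p89}, {18, 19} × {p87, p89}, {18, 19} × {p87, p88, p89}}; |τ_{X×Y}| = 16.

Enumerate products U × V with U ∈ τ_X, V ∈ τ_Y (deduplicated):
  ∅ × ∅ = {} (∅)
  {18} × {p88} = {(18,p88)}
  {19} × {p88} = {(19,p88)}
  {18} × {p87, p89} = {(18,p87), (18,p89)}
  {18, 19} × {p88} = {(18,p88), (19,p88)}
  {19} × {p87, p89} = {(19,p87), (19,p89)}
  {18} × {p87, p88, p89} = {(18,p87), (18,p88), (18,p89)}
  {19} × {p87, p88, p89} = {(19,p87), (19,p88), (19,p89)}
  {18, 19} × {p87, p89} = {(18,p87), (18,p89), (19,p87), (19,p89)}
  {18, 19} × {p87, p88, p89} = {(18,p87), (18,p88), (18,p89), (19,p87), (19,p88), (19,p89)}
These 10 distinct sets form the basis B.
Close under arbitrary unions to get τ_{X×Y}; counting gives |τ_{X×Y}| = 16.


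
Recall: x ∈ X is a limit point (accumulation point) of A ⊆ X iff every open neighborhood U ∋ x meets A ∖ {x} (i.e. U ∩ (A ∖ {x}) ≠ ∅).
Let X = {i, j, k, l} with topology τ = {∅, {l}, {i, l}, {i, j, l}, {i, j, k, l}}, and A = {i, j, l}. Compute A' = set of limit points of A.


A' = {i, j, k}

For each x ∈ X, list the open sets U ∈ τ with x ∈ U, then check whether U ∩ (A ∖ {x}) ≠ ∅ for every such U.
  x = i: opens ∋ x are {i, l}, {i, j, l}, {i, j, k, l}; each meets A ∖ {i}, so x IS a limit point.
  x = j: opens ∋ x are {i, j, l}, {i, j, k, l}; each meets A ∖ {j}, so x IS a limit point.
  x = k: opens ∋ x are {i, j, k, l}; each meets A ∖ {k}, so x IS a limit point.
  x = l: open {l} ∋ x has {l} ∩ (A ∖ {l}) = ∅, so x is NOT a limit point.
Collecting: A' = {i, j, k}.


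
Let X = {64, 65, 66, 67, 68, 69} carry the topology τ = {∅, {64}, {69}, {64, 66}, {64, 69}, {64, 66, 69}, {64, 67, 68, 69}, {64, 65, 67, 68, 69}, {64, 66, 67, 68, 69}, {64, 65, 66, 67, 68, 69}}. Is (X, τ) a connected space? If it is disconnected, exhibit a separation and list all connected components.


(X, τ) is connected.

Find clopen sets (U ∈ τ with X ∖ U ∈ τ):
  U = ∅, X ∖ U = {64, 65, 66, 67, 68, 69} — both open, so U is clopen.
  U = {64, 65, 66, 67, 68, 69}, X ∖ U = ∅ — both open, so U is clopen.
Only trivial clopens (∅ and X) exist, so (X, τ) is connected.
Compute connected components by grouping points that agree on all clopens:
  component: {64, 65, 66, 67, 68, 69}


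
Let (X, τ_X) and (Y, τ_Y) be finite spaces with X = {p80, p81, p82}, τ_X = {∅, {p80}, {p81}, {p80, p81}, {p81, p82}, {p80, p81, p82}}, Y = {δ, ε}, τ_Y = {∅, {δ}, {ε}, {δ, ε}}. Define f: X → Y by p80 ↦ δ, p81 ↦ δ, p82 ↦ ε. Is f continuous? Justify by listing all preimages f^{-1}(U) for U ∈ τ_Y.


f is NOT continuous.

Compute f^{-1}(U) for each U ∈ τ_Y:
  U = ∅: f^{-1}(U) = ∅ ∈ τ_X ✓.
  U = {δ}: f^{-1}(U) = {p80, p81} ∈ τ_X ✓.
  U = {ε}: f^{-1}(U) = {p82} ∉ τ_X ✗.
  U = {δ, ε}: f^{-1}(U) = {p80, p81, p82} ∈ τ_X ✓.
Found U = {ε} with f^{-1}(U) = {p82} not in τ_X. Therefore f is NOT continuous.


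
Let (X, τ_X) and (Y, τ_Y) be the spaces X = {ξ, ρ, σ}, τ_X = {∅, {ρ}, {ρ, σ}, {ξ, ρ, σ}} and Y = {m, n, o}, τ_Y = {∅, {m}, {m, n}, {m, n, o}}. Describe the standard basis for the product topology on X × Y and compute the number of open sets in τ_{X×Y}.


Basis B = {∅ × ∅, {ρ} × {m}, {ρ} × {m, n}, {ρ, σ} × {m}, {ξ, ρ, σ} × {m}, {ρ} × {m, n, o}, {ρ, σ} × {m, n}, {ξ, ρ, σ} × {m, n}, {ρ, σ} × {m, n, o}, {ξ, ρ, σ} × {m, n, o}}; |τ_{X×Y}| = 20.

Enumerate products U × V with U ∈ τ_X, V ∈ τ_Y (deduplicated):
  ∅ × ∅ = {} (∅)
  {ρ} × {m} = {(ρ,m)}
  {ρ} × {m, n} = {(ρ,m), (ρ,n)}
  {ρ, σ} × {m} = {(ρ,m), (σ,m)}
  {ξ, ρ, σ} × {m} = {(ξ,m), (ρ,m), (σ,m)}
  {ρ} × {m, n, o} = {(ρ,m), (ρ,n), (ρ,o)}
  {ρ, σ} × {m, n} = {(ρ,m), (ρ,n), (σ,m), (σ,n)}
  {ξ, ρ, σ} × {m, n} = {(ξ,m), (ξ,n), (ρ,m), (ρ,n), (σ,m), (σ,n)}
  {ρ, σ} × {m, n, o} = {(ρ,m), (ρ,n), (ρ,o), (σ,m), (σ,n), (σ,o)}
  {ξ, ρ, σ} × {m, n, o} = {(ξ,m), (ξ,n), (ξ,o), (ρ,m), (ρ,n), (ρ,o), (σ,m), (σ,n), (σ,o)}
These 10 distinct sets form the basis B.
Close under arbitrary unions to get τ_{X×Y}; counting gives |τ_{X×Y}| = 20.


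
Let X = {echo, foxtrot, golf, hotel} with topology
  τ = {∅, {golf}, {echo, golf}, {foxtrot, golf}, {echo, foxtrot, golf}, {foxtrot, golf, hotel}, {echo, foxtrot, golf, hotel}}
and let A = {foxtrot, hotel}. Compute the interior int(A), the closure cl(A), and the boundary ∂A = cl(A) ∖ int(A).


int(A) = ∅, cl(A) = {foxtrot, hotel}, ∂A = {foxtrot, hotel}.

Closed sets in (X, τ) are complements of opens:
  closed(X, τ) = {∅, {echo}, {hotel}, {echo, hotel}, {foxtrot, hotel}, {echo, foxtrot, hotel}, {echo, foxtrot, golf, hotel}}.
int(A) = ⋃ {U ∈ τ : U ⊆ A}. Opens contained in A: ∅.
Taking the union of these: int(A) = ∅.
cl(A) = ⋂ {C closed : A ⊆ C}. Closed sets containing A: {foxtrot, hotel}, {echo, foxtrot, hotel}, {echo, foxtrot, golf, hotel}.
Intersecting these: cl(A) = {foxtrot, hotel}.
∂A = cl(A) ∖ int(A) = {foxtrot, hotel} ∖ ∅ = {foxtrot, hotel}.


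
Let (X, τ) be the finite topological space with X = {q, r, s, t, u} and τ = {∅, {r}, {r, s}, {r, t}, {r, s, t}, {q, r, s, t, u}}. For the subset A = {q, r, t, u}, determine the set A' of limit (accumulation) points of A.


A' = {q, s, t, u}

For each x ∈ X, list the open sets U ∈ τ with x ∈ U, then check whether U ∩ (A ∖ {x}) ≠ ∅ for every such U.
  x = q: opens ∋ x are {q, r, s, t, u}; each meets A ∖ {q}, so x IS a limit point.
  x = r: open {r} ∋ x has {r} ∩ (A ∖ {r}) = ∅, so x is NOT a limit point.
  x = s: opens ∋ x are {r, s}, {r, s, t}, {q, r, s, t, u}; each meets A ∖ {s}, so x IS a limit point.
  x = t: opens ∋ x are {r, t}, {r, s, t}, {q, r, s, t, u}; each meets A ∖ {t}, so x IS a limit point.
  x = u: opens ∋ x are {q, r, s, t, u}; each meets A ∖ {u}, so x IS a limit point.
Collecting: A' = {q, s, t, u}.


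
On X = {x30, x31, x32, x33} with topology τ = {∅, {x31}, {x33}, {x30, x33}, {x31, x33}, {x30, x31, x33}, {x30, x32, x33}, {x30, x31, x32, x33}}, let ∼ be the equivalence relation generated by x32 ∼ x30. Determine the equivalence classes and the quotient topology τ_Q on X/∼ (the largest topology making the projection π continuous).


X/∼ = {[x30=x32], [x31], [x33]}; |τ_Q| = 6.

Equivalence classes: [x30=x32], [x31], [x33].
Quotient map π: X → X/∼ sends x30 ↦ [x30=x32], x31 ↦ [x31], x32 ↦ [x30=x32], x33 ↦ [x33].
For each subset V ⊆ X/∼, compute π^{-1}(V) ⊆ X and check whether π^{-1}(V) ∈ τ. V is open in τ_Q iff π^{-1}(V) ∈ τ.
  V = {}: π^{-1}(V) = ∅ ∈ τ ✓.
  V = {[x30=x32]}: π^{-1}(V) = {x30, x32} ∉ τ ✗.
  V = {[x31]}: π^{-1}(V) = {x31} ∈ τ ✓.
  V = {[x30=x32], [x31]}: π^{-1}(V) = {x30, x31, x32} ∉ τ ✗.
  V = {[x33]}: π^{-1}(V) = {x33} ∈ τ ✓.
  V = {[x30=x32], [x33]}: π^{-1}(V) = {x30, x32, x33} ∈ τ ✓.
  V = {[x31], [x33]}: π^{-1}(V) = {x31, x33} ∈ τ ✓.
  V = {[x30=x32], [x31], [x33]}: π^{-1}(V) = {x30, x31, x32, x33} ∈ τ ✓.
Open sets in the quotient: τ_Q = {{}, {[x31]}, {[x33]}, {[x30=x32], [x33]}, {[x31], [x33]}, {[x30=x32], [x31], [x33]}} (6 elements).


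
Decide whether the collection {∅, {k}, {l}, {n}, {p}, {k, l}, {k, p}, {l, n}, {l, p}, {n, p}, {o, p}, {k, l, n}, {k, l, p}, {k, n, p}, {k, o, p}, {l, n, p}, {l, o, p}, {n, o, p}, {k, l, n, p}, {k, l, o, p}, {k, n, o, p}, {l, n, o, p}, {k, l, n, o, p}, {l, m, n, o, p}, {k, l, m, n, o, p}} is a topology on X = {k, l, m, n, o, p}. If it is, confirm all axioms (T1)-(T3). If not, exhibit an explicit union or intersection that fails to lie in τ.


τ is NOT a topology on X.

Axiom (T1): ∅ ∈ τ? Yes; X ∈ τ? Yes.
Axiom (T2/T3): check pairwise unions and intersections of members of τ.
Counterexample for (T2): {k} ∪ {n} = {k, n} ∉ τ. Therefore τ is NOT a topology.


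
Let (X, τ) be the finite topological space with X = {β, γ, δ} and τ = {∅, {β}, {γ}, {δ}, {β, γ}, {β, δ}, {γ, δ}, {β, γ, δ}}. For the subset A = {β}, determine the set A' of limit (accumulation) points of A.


A' = ∅

For each x ∈ X, list the open sets U ∈ τ with x ∈ U, then check whether U ∩ (A ∖ {x}) ≠ ∅ for every such U.
  x = β: open {β} ∋ x has {β} ∩ (A ∖ {β}) = ∅, so x is NOT a limit point.
  x = γ: open {γ} ∋ x has {γ} ∩ (A ∖ {γ}) = ∅, so x is NOT a limit point.
  x = δ: open {δ} ∋ x has {δ} ∩ (A ∖ {δ}) = ∅, so x is NOT a limit point.
Collecting: A' = ∅.


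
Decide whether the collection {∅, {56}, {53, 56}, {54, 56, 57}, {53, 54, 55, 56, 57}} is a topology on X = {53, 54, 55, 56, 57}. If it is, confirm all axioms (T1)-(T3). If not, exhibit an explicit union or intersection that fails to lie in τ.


τ is NOT a topology on X.

Axiom (T1): ∅ ∈ τ? Yes; X ∈ τ? Yes.
Axiom (T2/T3): check pairwise unions and intersections of members of τ.
Counterexample for (T2): {53, 56} ∪ {54, 56, 57} = {53, 54, 56, 57} ∉ τ. Therefore τ is NOT a topology.


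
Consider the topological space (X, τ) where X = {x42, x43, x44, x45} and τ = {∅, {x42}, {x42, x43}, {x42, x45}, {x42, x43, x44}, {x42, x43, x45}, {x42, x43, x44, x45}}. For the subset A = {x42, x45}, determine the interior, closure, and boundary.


int(A) = {x42, x45}, cl(A) = {x42, x43, x44, x45}, ∂A = {x43, x44}.

Closed sets in (X, τ) are complements of opens:
  closed(X, τ) = {∅, {x44}, {x45}, {x43, x44}, {x44, x45}, {x43, x44, x45}, {x42, x43, x44, x45}}.
int(A) = ⋃ {U ∈ τ : U ⊆ A}. Opens contained in A: ∅, {x42}, {x42, x45}.
Taking the union of these: int(A) = {x42, x45}.
cl(A) = ⋂ {C closed : A ⊆ C}. Closed sets containing A: {x42, x43, x44, x45}.
Intersecting these: cl(A) = {x42, x43, x44, x45}.
∂A = cl(A) ∖ int(A) = {x42, x43, x44, x45} ∖ {x42, x45} = {x43, x44}.


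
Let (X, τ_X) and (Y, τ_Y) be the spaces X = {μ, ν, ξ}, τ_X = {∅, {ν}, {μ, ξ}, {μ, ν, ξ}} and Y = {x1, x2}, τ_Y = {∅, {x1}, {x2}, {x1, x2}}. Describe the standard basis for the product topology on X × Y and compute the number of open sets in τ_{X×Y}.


Basis B = {∅ × ∅, {ν} × {x1}, {ν} × {x2}, {μ, ξ} × {x1}, {μ, ξ} × {x2}, {ν} × {x1, x2}, {μ, ν, ξ} × {x1}, {μ, ν, ξ} × {x2}, {μ, ξ} × {x1, x2}, {μ, ν, ξ} × {x1, x2}}; |τ_{X×Y}| = 16.

Enumerate products U × V with U ∈ τ_X, V ∈ τ_Y (deduplicated):
  ∅ × ∅ = {} (∅)
  {ν} × {x1} = {(ν,x1)}
  {ν} × {x2} = {(ν,x2)}
  {μ, ξ} × {x1} = {(μ,x1), (ξ,x1)}
  {μ, ξ} × {x2} = {(μ,x2), (ξ,x2)}
  {ν} × {x1, x2} = {(ν,x1), (ν,x2)}
  {μ, ν, ξ} × {x1} = {(μ,x1), (ν,x1), (ξ,x1)}
  {μ, ν, ξ} × {x2} = {(μ,x2), (ν,x2), (ξ,x2)}
  {μ, ξ} × {x1, x2} = {(μ,x1), (μ,x2), (ξ,x1), (ξ,x2)}
  {μ, ν, ξ} × {x1, x2} = {(μ,x1), (μ,x2), (ν,x1), (ν,x2), (ξ,x1), (ξ,x2)}
These 10 distinct sets form the basis B.
Close under arbitrary unions to get τ_{X×Y}; counting gives |τ_{X×Y}| = 16.


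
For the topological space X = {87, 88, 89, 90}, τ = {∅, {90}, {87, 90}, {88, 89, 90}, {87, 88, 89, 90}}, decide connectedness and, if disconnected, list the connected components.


(X, τ) is connected.

Find clopen sets (U ∈ τ with X ∖ U ∈ τ):
  U = ∅, X ∖ U = {87, 88, 89, 90} — both open, so U is clopen.
  U = {87, 88, 89, 90}, X ∖ U = ∅ — both open, so U is clopen.
Only trivial clopens (∅ and X) exist, so (X, τ) is connected.
Compute connected components by grouping points that agree on all clopens:
  component: {87, 88, 89, 90}


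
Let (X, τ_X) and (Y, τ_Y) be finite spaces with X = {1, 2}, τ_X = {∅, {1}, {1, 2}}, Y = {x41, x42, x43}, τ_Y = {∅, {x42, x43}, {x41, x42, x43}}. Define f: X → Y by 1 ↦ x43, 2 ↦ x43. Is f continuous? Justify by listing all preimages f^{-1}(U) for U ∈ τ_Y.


f IS continuous.

Compute f^{-1}(U) for each U ∈ τ_Y:
  U = ∅: f^{-1}(U) = ∅ ∈ τ_X ✓.
  U = {x42, x43}: f^{-1}(U) = {1, 2} ∈ τ_X ✓.
  U = {x41, x42, x43}: f^{-1}(U) = {1, 2} ∈ τ_X ✓.
Every preimage lies in τ_X, so f IS continuous.


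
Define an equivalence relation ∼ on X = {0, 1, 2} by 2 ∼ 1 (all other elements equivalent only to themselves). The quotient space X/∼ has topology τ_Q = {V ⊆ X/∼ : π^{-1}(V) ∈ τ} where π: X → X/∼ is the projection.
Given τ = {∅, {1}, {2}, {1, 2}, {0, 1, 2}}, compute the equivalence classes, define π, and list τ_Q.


X/∼ = {[0], [1=2]}; |τ_Q| = 3.

Equivalence classes: [0], [1=2].
Quotient map π: X → X/∼ sends 0 ↦ [0], 1 ↦ [1=2], 2 ↦ [1=2].
For each subset V ⊆ X/∼, compute π^{-1}(V) ⊆ X and check whether π^{-1}(V) ∈ τ. V is open in τ_Q iff π^{-1}(V) ∈ τ.
  V = {}: π^{-1}(V) = ∅ ∈ τ ✓.
  V = {[0]}: π^{-1}(V) = {0} ∉ τ ✗.
  V = {[1=2]}: π^{-1}(V) = {1, 2} ∈ τ ✓.
  V = {[0], [1=2]}: π^{-1}(V) = {0, 1, 2} ∈ τ ✓.
Open sets in the quotient: τ_Q = {{}, {[1=2]}, {[0], [1=2]}} (3 elements).


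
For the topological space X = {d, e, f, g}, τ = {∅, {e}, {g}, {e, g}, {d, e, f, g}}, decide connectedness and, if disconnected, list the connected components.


(X, τ) is connected.

Find clopen sets (U ∈ τ with X ∖ U ∈ τ):
  U = ∅, X ∖ U = {d, e, f, g} — both open, so U is clopen.
  U = {d, e, f, g}, X ∖ U = ∅ — both open, so U is clopen.
Only trivial clopens (∅ and X) exist, so (X, τ) is connected.
Compute connected components by grouping points that agree on all clopens:
  component: {d, e, f, g}


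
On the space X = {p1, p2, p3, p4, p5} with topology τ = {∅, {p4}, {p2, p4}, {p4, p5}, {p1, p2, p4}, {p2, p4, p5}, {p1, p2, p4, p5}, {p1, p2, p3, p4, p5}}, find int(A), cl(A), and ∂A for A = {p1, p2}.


int(A) = ∅, cl(A) = {p1, p2, p3}, ∂A = {p1, p2, p3}.

Closed sets in (X, τ) are complements of opens:
  closed(X, τ) = {∅, {p3}, {p1, p3}, {p3, p5}, {p1, p2, p3}, {p1, p3, p5}, {p1, p2, p3, p5}, {p1, p2, p3, p4, p5}}.
int(A) = ⋃ {U ∈ τ : U ⊆ A}. Opens contained in A: ∅.
Taking the union of these: int(A) = ∅.
cl(A) = ⋂ {C closed : A ⊆ C}. Closed sets containing A: {p1, p2, p3}, {p1, p2, p3, p5}, {p1, p2, p3, p4, p5}.
Intersecting these: cl(A) = {p1, p2, p3}.
∂A = cl(A) ∖ int(A) = {p1, p2, p3} ∖ ∅ = {p1, p2, p3}.


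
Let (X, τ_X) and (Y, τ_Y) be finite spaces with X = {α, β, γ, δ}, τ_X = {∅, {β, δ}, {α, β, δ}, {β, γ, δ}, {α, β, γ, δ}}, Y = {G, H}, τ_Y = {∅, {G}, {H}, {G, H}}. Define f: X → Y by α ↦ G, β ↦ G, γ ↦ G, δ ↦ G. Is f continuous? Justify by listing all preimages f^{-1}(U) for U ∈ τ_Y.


f IS continuous.

Compute f^{-1}(U) for each U ∈ τ_Y:
  U = ∅: f^{-1}(U) = ∅ ∈ τ_X ✓.
  U = {G}: f^{-1}(U) = {α, β, γ, δ} ∈ τ_X ✓.
  U = {H}: f^{-1}(U) = ∅ ∈ τ_X ✓.
  U = {G, H}: f^{-1}(U) = {α, β, γ, δ} ∈ τ_X ✓.
Every preimage lies in τ_X, so f IS continuous.


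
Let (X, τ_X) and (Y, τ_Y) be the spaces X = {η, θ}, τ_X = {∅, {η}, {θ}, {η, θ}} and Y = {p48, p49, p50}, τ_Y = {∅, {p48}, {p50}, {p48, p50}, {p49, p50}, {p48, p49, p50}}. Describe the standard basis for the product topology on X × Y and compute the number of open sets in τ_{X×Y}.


Basis B = {∅ × ∅, {η} × {p48}, {η} × {p50}, {θ} × {p48}, {θ} × {p50}, {η} × {p48, p50}, {η, θ} × {p48}, {η} × {p49, p50}, {η, θ} × {p50}, {θ} × {p48, p50}, {θ} × {p49, p50}, {η} × {p48, p49, p50}, {θ} × {p48, p49, p50}, {η, θ} × {p48, p50}, {η, θ} × {p49, p50}, {η, θ} × {p48, p49, p50}}; |τ_{X×Y}| = 36.

Enumerate products U × V with U ∈ τ_X, V ∈ τ_Y (deduplicated):
  ∅ × ∅ = {} (∅)
  {η} × {p48} = {(η,p48)}
  {η} × {p50} = {(η,p50)}
  {θ} × {p48} = {(θ,p48)}
  {θ} × {p50} = {(θ,p50)}
  {η} × {p48, p50} = {(η,p48), (η,p50)}
  {η, θ} × {p48} = {(η,p48), (θ,p48)}
  {η} × {p49, p50} = {(η,p49), (η,p50)}
  {η, θ} × {p50} = {(η,p50), (θ,p50)}
  {θ} × {p48, p50} = {(θ,p48), (θ,p50)}
  {θ} × {p49, p50} = {(θ,p49), (θ,p50)}
  {η} × {p48, p49, p50} = {(η,p48), (η,p49), (η,p50)}
  {θ} × {p48, p49, p50} = {(θ,p48), (θ,p49), (θ,p50)}
  {η, θ} × {p48, p50} = {(η,p48), (η,p50), (θ,p48), (θ,p50)}
  {η, θ} × {p49, p50} = {(η,p49), (η,p50), (θ,p49), (θ,p50)}
  {η, θ} × {p48, p49, p50} = {(η,p48), (η,p49), (η,p50), (θ,p48), (θ,p49), (θ,p50)}
These 16 distinct sets form the basis B.
Close under arbitrary unions to get τ_{X×Y}; counting gives |τ_{X×Y}| = 36.


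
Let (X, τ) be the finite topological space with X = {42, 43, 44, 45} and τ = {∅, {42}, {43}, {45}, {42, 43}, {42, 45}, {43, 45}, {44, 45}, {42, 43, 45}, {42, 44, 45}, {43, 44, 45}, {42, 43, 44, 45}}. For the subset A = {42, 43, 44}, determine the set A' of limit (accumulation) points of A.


A' = ∅

For each x ∈ X, list the open sets U ∈ τ with x ∈ U, then check whether U ∩ (A ∖ {x}) ≠ ∅ for every such U.
  x = 42: open {42} ∋ x has {42} ∩ (A ∖ {42}) = ∅, so x is NOT a limit point.
  x = 43: open {43} ∋ x has {43} ∩ (A ∖ {43}) = ∅, so x is NOT a limit point.
  x = 44: open {44, 45} ∋ x has {44, 45} ∩ (A ∖ {44}) = ∅, so x is NOT a limit point.
  x = 45: open {45} ∋ x has {45} ∩ (A ∖ {45}) = ∅, so x is NOT a limit point.
Collecting: A' = ∅.


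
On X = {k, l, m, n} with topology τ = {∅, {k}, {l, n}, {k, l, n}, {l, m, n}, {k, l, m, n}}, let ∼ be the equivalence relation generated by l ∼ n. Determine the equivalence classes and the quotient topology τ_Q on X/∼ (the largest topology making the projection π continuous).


X/∼ = {[k], [l=n], [m]}; |τ_Q| = 6.

Equivalence classes: [k], [l=n], [m].
Quotient map π: X → X/∼ sends k ↦ [k], l ↦ [l=n], m ↦ [m], n ↦ [l=n].
For each subset V ⊆ X/∼, compute π^{-1}(V) ⊆ X and check whether π^{-1}(V) ∈ τ. V is open in τ_Q iff π^{-1}(V) ∈ τ.
  V = {}: π^{-1}(V) = ∅ ∈ τ ✓.
  V = {[k]}: π^{-1}(V) = {k} ∈ τ ✓.
  V = {[l=n]}: π^{-1}(V) = {l, n} ∈ τ ✓.
  V = {[k], [l=n]}: π^{-1}(V) = {k, l, n} ∈ τ ✓.
  V = {[m]}: π^{-1}(V) = {m} ∉ τ ✗.
  V = {[k], [m]}: π^{-1}(V) = {k, m} ∉ τ ✗.
  V = {[l=n], [m]}: π^{-1}(V) = {l, m, n} ∈ τ ✓.
  V = {[k], [l=n], [m]}: π^{-1}(V) = {k, l, m, n} ∈ τ ✓.
Open sets in the quotient: τ_Q = {{}, {[k]}, {[l=n]}, {[k], [l=n]}, {[l=n], [m]}, {[k], [l=n], [m]}} (6 elements).


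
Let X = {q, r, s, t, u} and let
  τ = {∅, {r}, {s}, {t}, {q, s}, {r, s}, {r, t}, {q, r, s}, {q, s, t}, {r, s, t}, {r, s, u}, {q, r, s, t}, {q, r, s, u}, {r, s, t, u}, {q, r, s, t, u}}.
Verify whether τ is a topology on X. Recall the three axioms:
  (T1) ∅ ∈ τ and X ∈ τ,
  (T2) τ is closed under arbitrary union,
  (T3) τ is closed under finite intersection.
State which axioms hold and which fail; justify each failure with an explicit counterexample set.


τ is NOT a topology on X.

Axiom (T1): ∅ ∈ τ? Yes; X ∈ τ? Yes.
Axiom (T2/T3): check pairwise unions and intersections of members of τ.
Counterexample for (T2): {s} ∪ {t} = {s, t} ∉ τ. Therefore τ is NOT a topology.


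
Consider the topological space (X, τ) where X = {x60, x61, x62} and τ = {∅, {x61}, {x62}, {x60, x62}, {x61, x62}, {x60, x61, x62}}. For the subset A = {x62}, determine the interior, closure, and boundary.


int(A) = {x62}, cl(A) = {x60, x62}, ∂A = {x60}.

Closed sets in (X, τ) are complements of opens:
  closed(X, τ) = {∅, {x60}, {x61}, {x60, x61}, {x60, x62}, {x60, x61, x62}}.
int(A) = ⋃ {U ∈ τ : U ⊆ A}. Opens contained in A: ∅, {x62}.
Taking the union of these: int(A) = {x62}.
cl(A) = ⋂ {C closed : A ⊆ C}. Closed sets containing A: {x60, x62}, {x60, x61, x62}.
Intersecting these: cl(A) = {x60, x62}.
∂A = cl(A) ∖ int(A) = {x60, x62} ∖ {x62} = {x60}.


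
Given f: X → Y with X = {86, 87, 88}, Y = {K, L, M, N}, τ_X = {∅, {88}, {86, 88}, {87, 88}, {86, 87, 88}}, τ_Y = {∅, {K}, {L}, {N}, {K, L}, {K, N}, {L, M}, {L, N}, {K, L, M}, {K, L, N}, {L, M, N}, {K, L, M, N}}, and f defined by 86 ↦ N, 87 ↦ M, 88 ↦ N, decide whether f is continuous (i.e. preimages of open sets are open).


f is NOT continuous.

Compute f^{-1}(U) for each U ∈ τ_Y:
  U = ∅: f^{-1}(U) = ∅ ∈ τ_X ✓.
  U = {K}: f^{-1}(U) = ∅ ∈ τ_X ✓.
  U = {L}: f^{-1}(U) = ∅ ∈ τ_X ✓.
  U = {N}: f^{-1}(U) = {86, 88} ∈ τ_X ✓.
  U = {K, L}: f^{-1}(U) = ∅ ∈ τ_X ✓.
  U = {K, N}: f^{-1}(U) = {86, 88} ∈ τ_X ✓.
  U = {L, M}: f^{-1}(U) = {87} ∉ τ_X ✗.
  U = {L, N}: f^{-1}(U) = {86, 88} ∈ τ_X ✓.
  U = {K, L, M}: f^{-1}(U) = {87} ∉ τ_X ✗.
  U = {K, L, N}: f^{-1}(U) = {86, 88} ∈ τ_X ✓.
  U = {L, M, N}: f^{-1}(U) = {86, 87, 88} ∈ τ_X ✓.
  U = {K, L, M, N}: f^{-1}(U) = {86, 87, 88} ∈ τ_X ✓.
Found U = {L, M} with f^{-1}(U) = {87} not in τ_X. Therefore f is NOT continuous.


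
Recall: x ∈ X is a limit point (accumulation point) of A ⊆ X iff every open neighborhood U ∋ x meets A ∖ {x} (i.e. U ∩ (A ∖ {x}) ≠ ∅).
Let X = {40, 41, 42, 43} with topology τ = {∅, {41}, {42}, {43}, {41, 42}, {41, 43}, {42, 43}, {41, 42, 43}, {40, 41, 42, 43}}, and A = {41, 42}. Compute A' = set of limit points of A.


A' = {40}

For each x ∈ X, list the open sets U ∈ τ with x ∈ U, then check whether U ∩ (A ∖ {x}) ≠ ∅ for every such U.
  x = 40: opens ∋ x are {40, 41, 42, 43}; each meets A ∖ {40}, so x IS a limit point.
  x = 41: open {41} ∋ x has {41} ∩ (A ∖ {41}) = ∅, so x is NOT a limit point.
  x = 42: open {42} ∋ x has {42} ∩ (A ∖ {42}) = ∅, so x is NOT a limit point.
  x = 43: open {43} ∋ x has {43} ∩ (A ∖ {43}) = ∅, so x is NOT a limit point.
Collecting: A' = {40}.


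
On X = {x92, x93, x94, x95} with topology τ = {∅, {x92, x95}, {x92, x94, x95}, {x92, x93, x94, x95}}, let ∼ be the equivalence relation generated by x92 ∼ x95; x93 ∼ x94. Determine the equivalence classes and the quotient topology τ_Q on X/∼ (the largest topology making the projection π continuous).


X/∼ = {[x92=x95], [x93=x94]}; |τ_Q| = 3.

Equivalence classes: [x92=x95], [x93=x94].
Quotient map π: X → X/∼ sends x92 ↦ [x92=x95], x93 ↦ [x93=x94], x94 ↦ [x93=x94], x95 ↦ [x92=x95].
For each subset V ⊆ X/∼, compute π^{-1}(V) ⊆ X and check whether π^{-1}(V) ∈ τ. V is open in τ_Q iff π^{-1}(V) ∈ τ.
  V = {}: π^{-1}(V) = ∅ ∈ τ ✓.
  V = {[x92=x95]}: π^{-1}(V) = {x92, x95} ∈ τ ✓.
  V = {[x93=x94]}: π^{-1}(V) = {x93, x94} ∉ τ ✗.
  V = {[x92=x95], [x93=x94]}: π^{-1}(V) = {x92, x93, x94, x95} ∈ τ ✓.
Open sets in the quotient: τ_Q = {{}, {[x92=x95]}, {[x92=x95], [x93=x94]}} (3 elements).


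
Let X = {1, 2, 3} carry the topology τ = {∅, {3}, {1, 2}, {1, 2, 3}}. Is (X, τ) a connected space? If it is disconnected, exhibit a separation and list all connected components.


(X, τ) is disconnected; components = [{3}, {1, 2}].

Find clopen sets (U ∈ τ with X ∖ U ∈ τ):
  U = ∅, X ∖ U = {1, 2, 3} — both open, so U is clopen.
  U = {3}, X ∖ U = {1, 2} — both open, so U is clopen.
  U = {1, 2}, X ∖ U = {3} — both open, so U is clopen.
  U = {1, 2, 3}, X ∖ U = ∅ — both open, so U is clopen.
Nontrivial clopen(s) exist: e.g. {1, 2}. So (X, τ) is disconnected.
Compute connected components by grouping points that agree on all clopens:
  component: {3}
  component: {1, 2}


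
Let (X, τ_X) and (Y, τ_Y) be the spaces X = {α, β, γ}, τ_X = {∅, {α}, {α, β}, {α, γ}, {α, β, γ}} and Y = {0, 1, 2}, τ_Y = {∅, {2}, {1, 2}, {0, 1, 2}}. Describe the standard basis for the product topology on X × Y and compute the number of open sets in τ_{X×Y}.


Basis B = {∅ × ∅, {α} × {2}, {α} × {1, 2}, {α, β} × {2}, {α, γ} × {2}, {α} × {0, 1, 2}, {α, β, γ} × {2}, {α, β} × {1, 2}, {α, γ} × {1, 2}, {α, β} × {0, 1, 2}, {α, γ} × {0, 1, 2}, {α, β, γ} × {1, 2}, {α, β, γ} × {0, 1, 2}}; |τ_{X×Y}| = 30.

Enumerate products U × V with U ∈ τ_X, V ∈ τ_Y (deduplicated):
  ∅ × ∅ = {} (∅)
  {α} × {2} = {(α,2)}
  {α} × {1, 2} = {(α,1), (α,2)}
  {α, β} × {2} = {(α,2), (β,2)}
  {α, γ} × {2} = {(α,2), (γ,2)}
  {α} × {0, 1, 2} = {(α,0), (α,1), (α,2)}
  {α, β, γ} × {2} = {(α,2), (β,2), (γ,2)}
  {α, β} × {1, 2} = {(α,1), (α,2), (β,1), (β,2)}
  {α, γ} × {1, 2} = {(α,1), (α,2), (γ,1), (γ,2)}
  {α, β} × {0, 1, 2} = {(α,0), (α,1), (α,2), (β,0), (β,1), (β,2)}
  {α, γ} × {0, 1, 2} = {(α,0), (α,1), (α,2), (γ,0), (γ,1), (γ,2)}
  {α, β, γ} × {1, 2} = {(α,1), (α,2), (β,1), (β,2), (γ,1), (γ,2)}
  {α, β, γ} × {0, 1, 2} = {(α,0), (α,1), (α,2), (β,0), (β,1), (β,2), (γ,0), (γ,1), (γ,2)}
These 13 distinct sets form the basis B.
Close under arbitrary unions to get τ_{X×Y}; counting gives |τ_{X×Y}| = 30.
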